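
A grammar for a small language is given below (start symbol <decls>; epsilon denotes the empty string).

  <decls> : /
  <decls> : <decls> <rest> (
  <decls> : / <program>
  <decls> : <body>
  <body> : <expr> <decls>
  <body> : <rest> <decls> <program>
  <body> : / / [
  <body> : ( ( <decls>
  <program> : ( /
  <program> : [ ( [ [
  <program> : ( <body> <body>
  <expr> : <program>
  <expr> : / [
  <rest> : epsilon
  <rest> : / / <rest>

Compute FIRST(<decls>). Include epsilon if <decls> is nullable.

{ (, /, [ }

<decls> : / contributes {/}.
From <decls> : <decls> <rest> (: add FIRST(<decls>) = { (, /, [ }.
<decls> : / <program> contributes {/}.
From <decls> : <body>: add FIRST(<body>) = { (, /, [ }.
Union: FIRST(<decls>) = { (, /, [ }.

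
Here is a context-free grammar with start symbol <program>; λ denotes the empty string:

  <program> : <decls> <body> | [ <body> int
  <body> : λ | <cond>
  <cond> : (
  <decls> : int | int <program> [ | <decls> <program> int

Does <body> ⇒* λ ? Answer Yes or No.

<body> has an λ-production, so <body> ⇒ λ.

Yes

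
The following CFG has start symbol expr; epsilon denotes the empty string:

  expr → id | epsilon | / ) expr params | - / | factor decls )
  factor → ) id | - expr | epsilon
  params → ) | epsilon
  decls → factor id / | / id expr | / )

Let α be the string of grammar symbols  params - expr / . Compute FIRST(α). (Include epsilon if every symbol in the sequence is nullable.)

{ ), - }

Add FIRST(params)\{epsilon} = { ) }; params is nullable, continue.
- is a terminal; add {-} and stop.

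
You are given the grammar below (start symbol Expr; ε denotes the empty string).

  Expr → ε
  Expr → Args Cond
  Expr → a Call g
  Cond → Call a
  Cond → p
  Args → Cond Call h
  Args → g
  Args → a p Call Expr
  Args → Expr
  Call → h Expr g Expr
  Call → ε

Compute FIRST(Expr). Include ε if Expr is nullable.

Expr → ε contributes ε.
From Expr → Args Cond: Args nullable, take FIRST(Args) ∪ FIRST(Cond) = { a, g, h, p }.
Expr → a Call g contributes {a}.
Union: FIRST(Expr) = { a, g, h, p, ε }.

{ a, g, h, p, ε }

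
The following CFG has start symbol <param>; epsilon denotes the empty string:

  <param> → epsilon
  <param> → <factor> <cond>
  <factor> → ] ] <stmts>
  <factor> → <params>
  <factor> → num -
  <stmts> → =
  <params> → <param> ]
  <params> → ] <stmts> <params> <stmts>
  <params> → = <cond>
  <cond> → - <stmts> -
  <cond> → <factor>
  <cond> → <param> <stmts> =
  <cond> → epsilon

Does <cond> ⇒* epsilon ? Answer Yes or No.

<cond> has an epsilon-production, so <cond> ⇒ epsilon.

Yes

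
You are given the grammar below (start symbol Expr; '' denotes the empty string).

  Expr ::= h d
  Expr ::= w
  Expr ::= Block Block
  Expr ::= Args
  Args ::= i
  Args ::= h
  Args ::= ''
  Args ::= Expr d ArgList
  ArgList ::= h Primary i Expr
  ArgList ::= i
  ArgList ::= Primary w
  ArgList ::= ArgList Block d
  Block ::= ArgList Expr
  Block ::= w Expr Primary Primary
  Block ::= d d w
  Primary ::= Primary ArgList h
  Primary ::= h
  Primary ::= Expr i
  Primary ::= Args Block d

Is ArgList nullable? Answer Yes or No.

Nullable nonterminals: Args, Expr.
No production of ArgList has an RHS whose symbols are all nullable, so ArgList is not nullable.

No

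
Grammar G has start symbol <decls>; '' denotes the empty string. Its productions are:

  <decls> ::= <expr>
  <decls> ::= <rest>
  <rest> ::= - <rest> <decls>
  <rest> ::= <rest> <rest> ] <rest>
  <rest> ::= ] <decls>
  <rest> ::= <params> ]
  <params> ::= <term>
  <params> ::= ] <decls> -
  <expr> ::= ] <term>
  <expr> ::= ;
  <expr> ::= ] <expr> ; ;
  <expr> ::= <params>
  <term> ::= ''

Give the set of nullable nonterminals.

Directly nullable (have an ''-production): <term>.
<expr> ::= <params> with every symbol nullable, so <expr> is nullable.
<params> ::= <term> with every symbol nullable, so <params> is nullable.
<decls> ::= <expr> with every symbol nullable, so <decls> is nullable.
No other nonterminal has a production whose RHS symbols are all nullable.

{ <decls>, <expr>, <params>, <term> }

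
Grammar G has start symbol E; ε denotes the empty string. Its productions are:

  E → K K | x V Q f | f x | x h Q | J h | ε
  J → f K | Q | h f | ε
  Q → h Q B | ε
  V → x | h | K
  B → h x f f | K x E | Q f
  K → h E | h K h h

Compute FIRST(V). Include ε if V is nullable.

{ h, x }

V → x contributes {x}.
V → h contributes {h}.
From V → K: add FIRST(K) = { h }.
Union: FIRST(V) = { h, x }.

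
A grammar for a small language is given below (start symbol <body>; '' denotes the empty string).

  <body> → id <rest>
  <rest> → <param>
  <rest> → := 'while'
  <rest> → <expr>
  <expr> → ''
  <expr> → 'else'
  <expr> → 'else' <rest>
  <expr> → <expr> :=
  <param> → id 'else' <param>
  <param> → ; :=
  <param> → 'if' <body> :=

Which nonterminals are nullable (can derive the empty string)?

{ <expr>, <rest> }

Directly nullable (have an ''-production): <expr>.
<rest> → <expr> with every symbol nullable, so <rest> is nullable.
No other nonterminal has a production whose RHS symbols are all nullable.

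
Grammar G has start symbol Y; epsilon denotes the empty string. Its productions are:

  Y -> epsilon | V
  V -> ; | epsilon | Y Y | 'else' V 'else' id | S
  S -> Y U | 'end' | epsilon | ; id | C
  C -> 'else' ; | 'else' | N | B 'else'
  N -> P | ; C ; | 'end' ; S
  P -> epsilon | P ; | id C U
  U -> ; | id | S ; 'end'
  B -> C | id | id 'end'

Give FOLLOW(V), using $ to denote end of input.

In Y -> V: V is at the end, add FOLLOW(Y) = { $, 'else', 'end', ;, id }.
In V -> 'else' V 'else' id: add FIRST('else' id) = { 'else' }.
Union: FOLLOW(V) = { $, 'else', 'end', ;, id }.

{ $, 'else', 'end', ;, id }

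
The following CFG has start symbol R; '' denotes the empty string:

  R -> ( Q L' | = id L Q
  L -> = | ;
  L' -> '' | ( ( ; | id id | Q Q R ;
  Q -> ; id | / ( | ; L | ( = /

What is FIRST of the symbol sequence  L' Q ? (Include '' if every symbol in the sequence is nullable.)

{ (, /, ;, id }

Add FIRST(L')\{''} = { (, /, ;, id }; L' is nullable, continue.
Add FIRST(Q) = { (, /, ; }; Q is not nullable, stop.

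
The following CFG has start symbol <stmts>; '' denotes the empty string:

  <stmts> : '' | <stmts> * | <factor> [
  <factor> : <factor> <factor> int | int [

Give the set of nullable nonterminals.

Directly nullable (have an ''-production): <stmts>.
No other nonterminal has a production whose RHS symbols are all nullable.

{ <stmts> }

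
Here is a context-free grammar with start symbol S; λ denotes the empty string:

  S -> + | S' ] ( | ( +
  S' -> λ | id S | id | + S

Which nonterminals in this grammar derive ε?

{ S' }

Directly nullable (have an λ-production): S'.
No other nonterminal has a production whose RHS symbols are all nullable.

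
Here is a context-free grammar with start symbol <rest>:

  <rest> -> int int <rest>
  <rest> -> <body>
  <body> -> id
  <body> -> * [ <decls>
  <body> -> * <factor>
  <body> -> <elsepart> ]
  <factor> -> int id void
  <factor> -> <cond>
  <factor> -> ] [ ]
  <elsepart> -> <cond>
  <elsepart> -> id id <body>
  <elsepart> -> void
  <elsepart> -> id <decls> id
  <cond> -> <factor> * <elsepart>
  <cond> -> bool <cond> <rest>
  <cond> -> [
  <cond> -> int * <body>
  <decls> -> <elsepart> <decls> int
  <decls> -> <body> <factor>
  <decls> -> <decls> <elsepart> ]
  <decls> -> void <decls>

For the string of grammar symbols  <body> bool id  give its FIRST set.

Add FIRST(<body>) = { *, [, ], bool, id, int, void }; <body> is not nullable, stop.

{ *, [, ], bool, id, int, void }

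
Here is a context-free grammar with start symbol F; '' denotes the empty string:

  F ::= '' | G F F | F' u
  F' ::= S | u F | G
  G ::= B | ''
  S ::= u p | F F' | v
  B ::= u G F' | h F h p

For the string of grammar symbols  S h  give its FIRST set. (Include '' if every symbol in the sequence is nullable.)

Add FIRST(S)\{''} = { h, u, v }; S is nullable, continue.
h is a terminal; add {h} and stop.

{ h, u, v }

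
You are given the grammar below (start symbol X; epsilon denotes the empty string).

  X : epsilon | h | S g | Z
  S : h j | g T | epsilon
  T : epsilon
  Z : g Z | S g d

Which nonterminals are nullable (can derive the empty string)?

{ S, T, X }

Directly nullable (have an epsilon-production): X, S, T.
No other nonterminal has a production whose RHS symbols are all nullable.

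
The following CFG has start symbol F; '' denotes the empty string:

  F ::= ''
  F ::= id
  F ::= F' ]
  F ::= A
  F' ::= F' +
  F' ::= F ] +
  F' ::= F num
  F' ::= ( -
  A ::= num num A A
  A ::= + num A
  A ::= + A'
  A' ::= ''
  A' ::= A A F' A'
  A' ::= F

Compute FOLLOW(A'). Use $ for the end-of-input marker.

{ $, (, +, ], id, num }

In A ::= + A': A' is at the end, add FOLLOW(A) = { $, (, +, ], id, num }.
In A' ::= A A F' A': A' is at the end, add FOLLOW(A') = { $, (, +, ], id, num }.
Union: FOLLOW(A') = { $, (, +, ], id, num }.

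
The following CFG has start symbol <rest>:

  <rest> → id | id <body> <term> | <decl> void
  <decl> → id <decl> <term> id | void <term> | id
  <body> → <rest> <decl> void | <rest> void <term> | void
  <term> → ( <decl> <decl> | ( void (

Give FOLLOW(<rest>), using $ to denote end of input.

{ $, id, void }

<rest> is the start symbol, so $ ∈ FOLLOW(<rest>).
In <body> → <rest> <decl> void: add FIRST(<decl> void) = { id, void }.
In <body> → <rest> void <term>: add FIRST(void <term>) = { void }.
Union: FOLLOW(<rest>) = { $, id, void }.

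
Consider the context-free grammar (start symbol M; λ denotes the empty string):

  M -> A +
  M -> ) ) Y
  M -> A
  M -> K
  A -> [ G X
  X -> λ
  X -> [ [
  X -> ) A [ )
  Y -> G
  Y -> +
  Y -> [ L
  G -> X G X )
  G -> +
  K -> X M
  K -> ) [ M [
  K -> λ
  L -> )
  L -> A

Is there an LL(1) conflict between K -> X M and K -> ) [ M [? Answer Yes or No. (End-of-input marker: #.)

Yes

FIRST(X M) = { ), [, λ } and FIRST() [ M [) = { ) }.
Both contain ), so the two alternatives are not disjoint — LL(1) conflict.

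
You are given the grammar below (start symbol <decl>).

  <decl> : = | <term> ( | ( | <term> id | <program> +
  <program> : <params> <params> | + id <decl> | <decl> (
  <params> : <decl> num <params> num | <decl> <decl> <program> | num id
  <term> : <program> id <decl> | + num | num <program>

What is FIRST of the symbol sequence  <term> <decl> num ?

{ (, +, =, num }

Add FIRST(<term>) = { (, +, =, num }; <term> is not nullable, stop.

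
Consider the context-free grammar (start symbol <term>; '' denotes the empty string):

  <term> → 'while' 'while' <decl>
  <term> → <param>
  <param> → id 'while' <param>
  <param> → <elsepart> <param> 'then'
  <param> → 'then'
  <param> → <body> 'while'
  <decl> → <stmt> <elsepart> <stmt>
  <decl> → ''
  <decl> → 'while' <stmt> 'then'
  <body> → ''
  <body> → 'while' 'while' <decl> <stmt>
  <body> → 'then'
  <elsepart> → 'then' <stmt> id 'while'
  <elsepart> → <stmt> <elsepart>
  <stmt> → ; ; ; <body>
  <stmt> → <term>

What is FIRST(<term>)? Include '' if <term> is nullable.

<term> → 'while' 'while' <decl> contributes {'while'}.
From <term> → <param>: add FIRST(<param>) = { 'then', 'while', ;, id }.
Union: FIRST(<term>) = { 'then', 'while', ;, id }.

{ 'then', 'while', ;, id }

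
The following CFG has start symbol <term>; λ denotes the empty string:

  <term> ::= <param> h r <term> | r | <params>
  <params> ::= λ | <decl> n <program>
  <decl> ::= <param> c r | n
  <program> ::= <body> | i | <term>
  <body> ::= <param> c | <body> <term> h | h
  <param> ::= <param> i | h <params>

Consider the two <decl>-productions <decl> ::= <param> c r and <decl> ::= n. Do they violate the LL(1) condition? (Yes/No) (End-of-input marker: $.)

FIRST(<param> c r) = { h } and FIRST(n) = { n }.
The FIRST sets are disjoint and neither alternative is nullable — no conflict.

No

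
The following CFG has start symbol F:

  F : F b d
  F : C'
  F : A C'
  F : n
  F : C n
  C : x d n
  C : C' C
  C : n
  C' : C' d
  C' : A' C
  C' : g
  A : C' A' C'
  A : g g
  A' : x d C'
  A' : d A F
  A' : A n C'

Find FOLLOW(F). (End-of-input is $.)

F is the start symbol, so $ ∈ FOLLOW(F).
In F : F b d: add FIRST(b d) = { b }.
In A' : d A F: F is at the end, add FOLLOW(A') = { d, g, n, x }.
Union: FOLLOW(F) = { $, b, d, g, n, x }.

{ $, b, d, g, n, x }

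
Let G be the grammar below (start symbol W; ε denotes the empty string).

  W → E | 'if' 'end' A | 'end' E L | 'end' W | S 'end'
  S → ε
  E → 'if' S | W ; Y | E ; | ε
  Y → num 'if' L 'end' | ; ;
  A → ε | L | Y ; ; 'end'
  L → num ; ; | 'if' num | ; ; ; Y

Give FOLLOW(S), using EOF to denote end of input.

In W → S 'end': add FIRST('end') = { 'end' }.
In E → 'if' S: S is at the end, add FOLLOW(E) = { EOF, 'if', ;, num }.
Union: FOLLOW(S) = { EOF, 'end', 'if', ;, num }.

{ EOF, 'end', 'if', ;, num }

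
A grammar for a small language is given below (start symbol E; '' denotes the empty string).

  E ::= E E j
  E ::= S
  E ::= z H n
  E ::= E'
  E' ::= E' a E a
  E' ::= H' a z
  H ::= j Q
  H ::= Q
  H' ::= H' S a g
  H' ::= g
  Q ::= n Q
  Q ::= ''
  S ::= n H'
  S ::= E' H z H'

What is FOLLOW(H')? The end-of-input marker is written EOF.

{ EOF, a, g, j, n, z }

In E' ::= H' a z: add FIRST(a z) = { a }.
In H' ::= H' S a g: add FIRST(S a g) = { g, n }.
In S ::= n H': H' is at the end, add FOLLOW(S) = { EOF, a, g, j, n, z }.
In S ::= E' H z H': H' is at the end, add FOLLOW(S) = { EOF, a, g, j, n, z }.
Union: FOLLOW(H') = { EOF, a, g, j, n, z }.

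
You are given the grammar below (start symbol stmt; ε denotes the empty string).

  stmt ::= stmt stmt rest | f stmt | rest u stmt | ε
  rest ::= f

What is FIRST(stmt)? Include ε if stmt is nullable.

{ f, ε }

From stmt ::= stmt stmt rest: stmt, stmt nullable, take FIRST(stmt) ∪ FIRST(stmt) ∪ FIRST(rest) = { f }.
stmt ::= f stmt contributes {f}.
From stmt ::= rest u stmt: add FIRST(rest) = { f }.
stmt ::= ε contributes ε.
Union: FIRST(stmt) = { f, ε }.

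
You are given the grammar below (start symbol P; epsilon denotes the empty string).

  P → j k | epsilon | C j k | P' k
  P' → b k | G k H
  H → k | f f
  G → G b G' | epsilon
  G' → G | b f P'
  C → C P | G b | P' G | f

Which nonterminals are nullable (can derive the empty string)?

{ G, G', P }

Directly nullable (have an epsilon-production): P, G.
G' → G with every symbol nullable, so G' is nullable.
No other nonterminal has a production whose RHS symbols are all nullable.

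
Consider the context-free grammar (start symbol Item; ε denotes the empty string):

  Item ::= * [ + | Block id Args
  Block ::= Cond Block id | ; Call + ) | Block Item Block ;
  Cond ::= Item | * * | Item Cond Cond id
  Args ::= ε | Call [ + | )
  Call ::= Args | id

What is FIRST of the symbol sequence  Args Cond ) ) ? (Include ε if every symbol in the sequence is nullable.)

Add FIRST(Args)\{ε} = { ), [, id }; Args is nullable, continue.
Add FIRST(Cond) = { *, ; }; Cond is not nullable, stop.

{ ), *, ;, [, id }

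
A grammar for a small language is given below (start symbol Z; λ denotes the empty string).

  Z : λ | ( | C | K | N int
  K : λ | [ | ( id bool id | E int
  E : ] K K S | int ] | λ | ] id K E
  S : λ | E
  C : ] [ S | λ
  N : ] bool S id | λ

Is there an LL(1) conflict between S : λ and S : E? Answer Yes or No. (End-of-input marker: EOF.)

FIRST(λ) = { λ } and FIRST(E) = { ], int, λ }.
Both alternatives are nullable, violating the LL(1) condition.

Yes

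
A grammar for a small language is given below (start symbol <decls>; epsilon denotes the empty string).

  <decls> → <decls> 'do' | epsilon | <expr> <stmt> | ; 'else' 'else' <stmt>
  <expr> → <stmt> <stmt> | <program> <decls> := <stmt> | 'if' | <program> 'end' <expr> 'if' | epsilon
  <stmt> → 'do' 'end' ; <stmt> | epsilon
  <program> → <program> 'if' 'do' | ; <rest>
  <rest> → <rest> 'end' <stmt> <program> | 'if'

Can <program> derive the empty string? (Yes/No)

No

Nullable nonterminals: <decls>, <expr>, <stmt>.
No production of <program> has an RHS whose symbols are all nullable, so <program> is not nullable.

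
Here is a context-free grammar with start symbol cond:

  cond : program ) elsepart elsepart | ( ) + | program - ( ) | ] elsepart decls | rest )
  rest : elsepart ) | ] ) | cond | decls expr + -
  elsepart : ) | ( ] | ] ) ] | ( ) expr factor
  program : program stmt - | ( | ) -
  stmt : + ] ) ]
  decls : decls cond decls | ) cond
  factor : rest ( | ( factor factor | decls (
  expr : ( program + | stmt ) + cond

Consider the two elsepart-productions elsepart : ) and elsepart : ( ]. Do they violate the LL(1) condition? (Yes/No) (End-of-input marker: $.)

No

FIRST()) = { ) } and FIRST(( ]) = { ( }.
The FIRST sets are disjoint and neither alternative is nullable — no conflict.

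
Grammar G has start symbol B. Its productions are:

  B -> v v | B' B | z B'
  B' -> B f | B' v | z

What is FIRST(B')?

From B' -> B f: add FIRST(B) = { v, z }.
From B' -> B' v: add FIRST(B') = { v, z }.
B' -> z contributes {z}.
Union: FIRST(B') = { v, z }.

{ v, z }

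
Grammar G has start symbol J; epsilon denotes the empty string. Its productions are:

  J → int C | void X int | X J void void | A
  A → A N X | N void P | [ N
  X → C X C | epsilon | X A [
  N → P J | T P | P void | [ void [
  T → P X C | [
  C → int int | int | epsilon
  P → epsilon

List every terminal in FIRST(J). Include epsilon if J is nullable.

{ [, int, void }

J → int C contributes {int}.
J → void X int contributes {void}.
From J → X J void void: X nullable, take FIRST(X) ∪ FIRST(J) = { [, int, void }.
From J → A: add FIRST(A) = { [, int, void }.
Union: FIRST(J) = { [, int, void }.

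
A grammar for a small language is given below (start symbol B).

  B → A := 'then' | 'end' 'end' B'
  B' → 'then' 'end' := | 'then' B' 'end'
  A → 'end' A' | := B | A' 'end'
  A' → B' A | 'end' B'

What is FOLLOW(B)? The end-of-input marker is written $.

{ $, 'end', := }

B is the start symbol, so $ ∈ FOLLOW(B).
In A → := B: B is at the end, add FOLLOW(A) = { 'end', := }.
Union: FOLLOW(B) = { $, 'end', := }.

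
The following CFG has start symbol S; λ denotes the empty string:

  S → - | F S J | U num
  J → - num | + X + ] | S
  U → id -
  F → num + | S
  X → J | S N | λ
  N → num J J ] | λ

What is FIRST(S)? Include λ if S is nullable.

{ -, id, num }

S → - contributes {-}.
From S → F S J: add FIRST(F) = { -, id, num }.
From S → U num: add FIRST(U) = { id }.
Union: FIRST(S) = { -, id, num }.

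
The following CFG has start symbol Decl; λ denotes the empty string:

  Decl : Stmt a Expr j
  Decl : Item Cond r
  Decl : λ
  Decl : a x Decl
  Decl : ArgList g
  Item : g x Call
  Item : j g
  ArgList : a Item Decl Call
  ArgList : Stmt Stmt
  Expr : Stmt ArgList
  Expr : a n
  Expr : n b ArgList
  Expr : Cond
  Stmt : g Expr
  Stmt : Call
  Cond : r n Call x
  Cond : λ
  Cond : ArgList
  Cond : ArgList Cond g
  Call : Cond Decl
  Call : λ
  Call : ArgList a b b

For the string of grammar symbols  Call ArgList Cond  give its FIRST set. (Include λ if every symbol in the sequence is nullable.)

Add FIRST(Call)\{λ} = { a, g, j, r }; Call is nullable, continue.
Add FIRST(ArgList)\{λ} = { a, g, j, r }; ArgList is nullable, continue.
Add FIRST(Cond)\{λ} = { a, g, j, r }; Cond is nullable, continue.
Every symbol is nullable, so include λ.

{ a, g, j, r, λ }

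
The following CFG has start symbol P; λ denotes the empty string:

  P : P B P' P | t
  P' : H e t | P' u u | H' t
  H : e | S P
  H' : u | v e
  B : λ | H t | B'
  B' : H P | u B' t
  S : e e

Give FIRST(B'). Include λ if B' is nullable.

{ e, u }

From B' : H P: add FIRST(H) = { e }.
B' : u B' t contributes {u}.
Union: FIRST(B') = { e, u }.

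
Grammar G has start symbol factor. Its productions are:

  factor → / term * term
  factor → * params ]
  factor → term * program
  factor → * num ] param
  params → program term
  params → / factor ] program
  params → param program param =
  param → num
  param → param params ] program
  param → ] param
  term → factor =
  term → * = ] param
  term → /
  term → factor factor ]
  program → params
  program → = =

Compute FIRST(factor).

{ *, / }

factor → / term * term contributes {/}.
factor → * params ] contributes {*}.
From factor → term * program: add FIRST(term) = { *, / }.
factor → * num ] param contributes {*}.
Union: FIRST(factor) = { *, / }.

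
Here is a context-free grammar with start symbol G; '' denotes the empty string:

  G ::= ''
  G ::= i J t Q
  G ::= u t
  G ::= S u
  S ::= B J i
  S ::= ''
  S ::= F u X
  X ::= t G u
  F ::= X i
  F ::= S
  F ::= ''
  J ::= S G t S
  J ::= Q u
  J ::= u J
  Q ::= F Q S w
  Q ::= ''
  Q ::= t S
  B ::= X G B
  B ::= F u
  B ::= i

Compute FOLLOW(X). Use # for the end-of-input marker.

In S ::= F u X: X is at the end, add FOLLOW(S) = { #, i, t, u, w }.
In F ::= X i: add FIRST(i) = { i }.
In B ::= X G B: add FIRST(G B) = { i, t, u }.
Union: FOLLOW(X) = { #, i, t, u, w }.

{ #, i, t, u, w }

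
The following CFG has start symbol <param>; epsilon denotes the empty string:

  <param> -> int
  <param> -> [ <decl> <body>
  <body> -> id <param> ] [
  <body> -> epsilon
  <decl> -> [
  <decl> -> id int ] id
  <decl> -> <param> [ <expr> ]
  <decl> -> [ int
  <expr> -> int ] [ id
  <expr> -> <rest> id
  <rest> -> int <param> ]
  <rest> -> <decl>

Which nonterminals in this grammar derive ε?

{ <body> }

Directly nullable (have an epsilon-production): <body>.
No other nonterminal has a production whose RHS symbols are all nullable.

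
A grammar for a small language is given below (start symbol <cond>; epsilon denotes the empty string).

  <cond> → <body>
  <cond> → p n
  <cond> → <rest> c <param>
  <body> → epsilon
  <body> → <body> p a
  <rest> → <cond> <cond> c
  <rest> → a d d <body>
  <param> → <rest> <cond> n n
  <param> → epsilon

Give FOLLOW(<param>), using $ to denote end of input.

{ $, a, c, n, p }

In <cond> → <rest> c <param>: <param> is at the end, add FOLLOW(<cond>) = { $, a, c, n, p }.
Union: FOLLOW(<param>) = { $, a, c, n, p }.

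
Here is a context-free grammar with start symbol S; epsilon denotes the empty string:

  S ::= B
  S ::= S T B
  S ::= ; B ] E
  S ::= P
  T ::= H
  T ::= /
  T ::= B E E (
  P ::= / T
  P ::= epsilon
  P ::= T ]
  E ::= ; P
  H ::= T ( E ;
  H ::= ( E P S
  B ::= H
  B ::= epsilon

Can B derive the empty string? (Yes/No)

B has an epsilon-production, so B ⇒ epsilon.

Yes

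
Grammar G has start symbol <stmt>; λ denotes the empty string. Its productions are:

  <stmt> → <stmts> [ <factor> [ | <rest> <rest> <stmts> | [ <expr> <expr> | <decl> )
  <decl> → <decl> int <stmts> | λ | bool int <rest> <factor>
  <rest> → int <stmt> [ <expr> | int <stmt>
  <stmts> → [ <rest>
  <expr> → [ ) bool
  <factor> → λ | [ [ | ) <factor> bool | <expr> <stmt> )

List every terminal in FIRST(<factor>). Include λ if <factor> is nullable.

{ ), [, λ }

<factor> → λ contributes λ.
<factor> → [ [ contributes {[}.
<factor> → ) <factor> bool contributes {)}.
From <factor> → <expr> <stmt> ): add FIRST(<expr>) = { [ }.
Union: FIRST(<factor>) = { ), [, λ }.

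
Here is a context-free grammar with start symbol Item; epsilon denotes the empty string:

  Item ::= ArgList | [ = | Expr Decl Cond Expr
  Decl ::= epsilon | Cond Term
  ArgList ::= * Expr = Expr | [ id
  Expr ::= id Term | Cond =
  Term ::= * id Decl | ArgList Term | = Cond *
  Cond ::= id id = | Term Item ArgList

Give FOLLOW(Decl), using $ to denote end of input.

In Item ::= Expr Decl Cond Expr: add FIRST(Cond Expr) = { *, =, [, id }.
In Term ::= * id Decl: Decl is at the end, add FOLLOW(Term) = { $, *, =, [, id }.
Union: FOLLOW(Decl) = { $, *, =, [, id }.

{ $, *, =, [, id }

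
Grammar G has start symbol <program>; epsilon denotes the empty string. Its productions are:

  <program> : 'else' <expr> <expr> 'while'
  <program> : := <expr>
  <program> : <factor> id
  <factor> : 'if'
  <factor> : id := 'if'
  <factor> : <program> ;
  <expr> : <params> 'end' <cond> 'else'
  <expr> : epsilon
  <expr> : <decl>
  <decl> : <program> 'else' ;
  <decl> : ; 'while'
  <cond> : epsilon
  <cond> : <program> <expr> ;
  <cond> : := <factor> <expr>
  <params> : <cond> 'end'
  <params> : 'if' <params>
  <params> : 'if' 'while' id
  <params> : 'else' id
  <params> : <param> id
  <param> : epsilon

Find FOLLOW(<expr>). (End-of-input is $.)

{ $, 'else', 'end', 'if', 'while', :=, ;, id }

In <program> : 'else' <expr> <expr> 'while': add FIRST(<expr> 'while') = { 'else', 'end', 'if', 'while', :=, ;, id }.
In <program> : 'else' <expr> <expr> 'while': add FIRST('while') = { 'while' }.
In <program> : := <expr>: <expr> is at the end, add FOLLOW(<program>) = { $, 'else', 'end', 'if', :=, ;, id }.
In <cond> : <program> <expr> ;: add FIRST(;) = { ; }.
In <cond> : := <factor> <expr>: <expr> is at the end, add FOLLOW(<cond>) = { 'else', 'end' }.
Union: FOLLOW(<expr>) = { $, 'else', 'end', 'if', 'while', :=, ;, id }.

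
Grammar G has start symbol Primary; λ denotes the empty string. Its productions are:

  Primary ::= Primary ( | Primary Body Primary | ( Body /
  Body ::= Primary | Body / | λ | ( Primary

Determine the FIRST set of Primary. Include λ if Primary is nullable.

From Primary ::= Primary (: add FIRST(Primary) = { ( }.
From Primary ::= Primary Body Primary: add FIRST(Primary) = { ( }.
Primary ::= ( Body / contributes {(}.
Union: FIRST(Primary) = { ( }.

{ ( }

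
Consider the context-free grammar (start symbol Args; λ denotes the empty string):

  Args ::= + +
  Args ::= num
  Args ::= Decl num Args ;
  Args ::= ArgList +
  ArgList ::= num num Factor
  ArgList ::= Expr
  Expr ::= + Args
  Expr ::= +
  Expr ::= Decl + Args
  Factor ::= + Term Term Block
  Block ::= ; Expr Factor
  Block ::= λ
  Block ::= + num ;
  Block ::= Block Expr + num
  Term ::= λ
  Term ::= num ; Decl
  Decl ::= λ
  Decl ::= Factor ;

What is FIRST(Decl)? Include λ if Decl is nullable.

Decl ::= λ contributes λ.
From Decl ::= Factor ;: add FIRST(Factor) = { + }.
Union: FIRST(Decl) = { +, λ }.

{ +, λ }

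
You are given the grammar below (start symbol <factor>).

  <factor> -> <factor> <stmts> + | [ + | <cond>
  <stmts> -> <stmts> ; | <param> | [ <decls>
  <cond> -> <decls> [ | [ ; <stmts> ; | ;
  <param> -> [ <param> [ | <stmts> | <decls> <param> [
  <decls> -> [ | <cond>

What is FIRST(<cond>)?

{ ;, [ }

From <cond> -> <decls> [: add FIRST(<decls>) = { ;, [ }.
<cond> -> [ ; <stmts> ; contributes {[}.
<cond> -> ; contributes {;}.
Union: FIRST(<cond>) = { ;, [ }.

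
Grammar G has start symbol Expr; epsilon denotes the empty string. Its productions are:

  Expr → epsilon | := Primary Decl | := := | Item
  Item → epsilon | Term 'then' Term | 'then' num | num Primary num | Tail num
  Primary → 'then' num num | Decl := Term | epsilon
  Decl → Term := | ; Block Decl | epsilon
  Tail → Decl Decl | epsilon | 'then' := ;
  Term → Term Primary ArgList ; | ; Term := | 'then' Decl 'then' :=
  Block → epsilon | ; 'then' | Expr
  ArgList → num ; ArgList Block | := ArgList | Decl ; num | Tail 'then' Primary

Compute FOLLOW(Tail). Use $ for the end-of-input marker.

{ 'then', num }

In Item → Tail num: add FIRST(num) = { num }.
In ArgList → Tail 'then' Primary: add FIRST('then' Primary) = { 'then' }.
Union: FOLLOW(Tail) = { 'then', num }.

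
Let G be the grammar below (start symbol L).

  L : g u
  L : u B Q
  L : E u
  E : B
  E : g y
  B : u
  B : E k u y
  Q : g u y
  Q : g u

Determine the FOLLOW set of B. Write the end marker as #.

{ g, k, u }

In L : u B Q: add FIRST(Q) = { g }.
In E : B: B is at the end, add FOLLOW(E) = { k, u }.
Union: FOLLOW(B) = { g, k, u }.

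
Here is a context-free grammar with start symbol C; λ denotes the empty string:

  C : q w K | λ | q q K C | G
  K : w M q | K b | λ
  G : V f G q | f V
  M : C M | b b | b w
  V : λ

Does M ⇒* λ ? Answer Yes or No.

Nullable nonterminals: C, K, V.
No production of M has an RHS whose symbols are all nullable, so M is not nullable.

No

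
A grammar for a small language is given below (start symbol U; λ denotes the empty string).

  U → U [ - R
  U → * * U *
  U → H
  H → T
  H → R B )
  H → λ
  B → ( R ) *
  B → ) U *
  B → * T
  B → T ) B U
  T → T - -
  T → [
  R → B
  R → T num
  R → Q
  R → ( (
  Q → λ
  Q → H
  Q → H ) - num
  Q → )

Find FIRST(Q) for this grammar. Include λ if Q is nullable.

{ (, ), *, [, λ }

Q → λ contributes λ.
From Q → H: add FIRST(H) = { (, ), *, [, λ } (including λ since H is nullable).
From Q → H ) - num: H nullable, take FIRST(H) ∪ {)} = { (, ), *, [ }.
Q → ) contributes {)}.
Union: FIRST(Q) = { (, ), *, [, λ }.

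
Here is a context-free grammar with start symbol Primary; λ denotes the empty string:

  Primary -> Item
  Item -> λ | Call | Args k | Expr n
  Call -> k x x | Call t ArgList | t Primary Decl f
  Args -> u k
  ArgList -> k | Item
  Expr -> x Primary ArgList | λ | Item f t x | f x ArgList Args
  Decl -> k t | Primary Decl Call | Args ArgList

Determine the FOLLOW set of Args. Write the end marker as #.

{ f, k, n, t, u, x }

In Item -> Args k: add FIRST(k) = { k }.
In Expr -> f x ArgList Args: Args is at the end, add FOLLOW(Expr) = { n }.
In Decl -> Args ArgList: add FIRST(ArgList)\{λ} = { f, k, n, t, u, x }.
  Since ArgList is nullable, also add FOLLOW(Decl) = { f, k, t }.
Union: FOLLOW(Args) = { f, k, n, t, u, x }.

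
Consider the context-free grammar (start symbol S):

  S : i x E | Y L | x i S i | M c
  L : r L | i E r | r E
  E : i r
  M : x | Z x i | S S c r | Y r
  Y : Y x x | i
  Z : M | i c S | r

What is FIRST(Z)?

{ i, r, x }

From Z : M: add FIRST(M) = { i, r, x }.
Z : i c S contributes {i}.
Z : r contributes {r}.
Union: FIRST(Z) = { i, r, x }.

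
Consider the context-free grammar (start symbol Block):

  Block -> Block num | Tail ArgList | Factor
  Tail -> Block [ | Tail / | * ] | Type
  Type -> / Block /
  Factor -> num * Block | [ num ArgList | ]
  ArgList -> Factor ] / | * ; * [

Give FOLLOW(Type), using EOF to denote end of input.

In Tail -> Type: Type is at the end, add FOLLOW(Tail) = { *, /, [, ], num }.
Union: FOLLOW(Type) = { *, /, [, ], num }.

{ *, /, [, ], num }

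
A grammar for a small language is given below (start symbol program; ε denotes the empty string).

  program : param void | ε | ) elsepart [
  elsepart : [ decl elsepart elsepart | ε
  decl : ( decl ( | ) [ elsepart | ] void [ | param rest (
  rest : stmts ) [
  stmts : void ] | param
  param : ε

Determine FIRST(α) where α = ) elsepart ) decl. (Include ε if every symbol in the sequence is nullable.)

{ ) }

) is a terminal; add {)} and stop.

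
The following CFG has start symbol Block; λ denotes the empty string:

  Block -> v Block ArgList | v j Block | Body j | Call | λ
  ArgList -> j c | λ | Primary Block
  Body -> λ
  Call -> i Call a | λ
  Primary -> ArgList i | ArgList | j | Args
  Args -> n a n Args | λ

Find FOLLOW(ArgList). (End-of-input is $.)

{ $, i, j, n, v }

In Block -> v Block ArgList: ArgList is at the end, add FOLLOW(Block) = { $, i, j, n, v }.
In Primary -> ArgList i: add FIRST(i) = { i }.
In Primary -> ArgList: ArgList is at the end, add FOLLOW(Primary) = { $, i, j, n, v }.
Union: FOLLOW(ArgList) = { $, i, j, n, v }.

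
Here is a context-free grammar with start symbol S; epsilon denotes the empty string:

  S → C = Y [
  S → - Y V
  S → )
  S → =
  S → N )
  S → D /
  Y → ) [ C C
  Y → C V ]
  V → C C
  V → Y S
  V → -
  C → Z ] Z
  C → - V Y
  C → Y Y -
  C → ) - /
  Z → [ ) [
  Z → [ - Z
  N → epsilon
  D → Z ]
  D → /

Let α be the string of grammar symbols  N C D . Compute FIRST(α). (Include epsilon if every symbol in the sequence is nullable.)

Add FIRST(N)\{epsilon} = {  }; N is nullable, continue.
Add FIRST(C) = { ), -, [ }; C is not nullable, stop.

{ ), -, [ }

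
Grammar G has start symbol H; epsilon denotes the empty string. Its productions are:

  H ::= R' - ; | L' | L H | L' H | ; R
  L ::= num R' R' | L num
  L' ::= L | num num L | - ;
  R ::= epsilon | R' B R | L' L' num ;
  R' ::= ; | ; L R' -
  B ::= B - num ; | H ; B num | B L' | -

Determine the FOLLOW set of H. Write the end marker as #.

H is the start symbol, so # ∈ FOLLOW(H).
In H ::= L H: H is at the end, add FOLLOW(H) = { #, ; }.
In H ::= L' H: H is at the end, add FOLLOW(H) = { #, ; }.
In B ::= H ; B num: add FIRST(; B num) = { ; }.
Union: FOLLOW(H) = { #, ; }.

{ #, ; }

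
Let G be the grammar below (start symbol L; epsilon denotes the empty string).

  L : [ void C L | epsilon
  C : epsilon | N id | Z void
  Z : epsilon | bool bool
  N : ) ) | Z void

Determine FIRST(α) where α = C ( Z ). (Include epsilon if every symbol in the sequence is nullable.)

{ (, ), bool, void }

Add FIRST(C)\{epsilon} = { ), bool, void }; C is nullable, continue.
( is a terminal; add {(} and stop.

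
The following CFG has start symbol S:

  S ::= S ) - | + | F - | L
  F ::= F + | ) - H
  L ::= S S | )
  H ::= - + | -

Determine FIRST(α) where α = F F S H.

{ ) }

Add FIRST(F) = { ) }; F is not nullable, stop.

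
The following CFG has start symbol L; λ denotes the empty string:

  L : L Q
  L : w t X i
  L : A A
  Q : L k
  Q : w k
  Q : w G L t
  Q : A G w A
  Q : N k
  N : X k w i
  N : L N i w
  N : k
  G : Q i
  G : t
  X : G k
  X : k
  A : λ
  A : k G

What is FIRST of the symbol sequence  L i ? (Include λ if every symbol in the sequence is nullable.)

{ i, k, t, w }

Add FIRST(L)\{λ} = { k, t, w }; L is nullable, continue.
i is a terminal; add {i} and stop.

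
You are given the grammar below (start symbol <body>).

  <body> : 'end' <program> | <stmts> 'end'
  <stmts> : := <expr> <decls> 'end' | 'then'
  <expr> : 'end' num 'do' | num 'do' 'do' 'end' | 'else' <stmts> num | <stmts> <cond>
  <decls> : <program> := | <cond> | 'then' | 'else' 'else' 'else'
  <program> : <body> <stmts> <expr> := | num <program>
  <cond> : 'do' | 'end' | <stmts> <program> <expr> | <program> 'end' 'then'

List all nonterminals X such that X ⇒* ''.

No nonterminal has an empty production or an RHS whose symbols are all nullable.

{ } (none)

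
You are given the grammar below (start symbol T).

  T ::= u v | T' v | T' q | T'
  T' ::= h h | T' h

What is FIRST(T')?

T' ::= h h contributes {h}.
From T' ::= T' h: add FIRST(T') = { h }.
Union: FIRST(T') = { h }.

{ h }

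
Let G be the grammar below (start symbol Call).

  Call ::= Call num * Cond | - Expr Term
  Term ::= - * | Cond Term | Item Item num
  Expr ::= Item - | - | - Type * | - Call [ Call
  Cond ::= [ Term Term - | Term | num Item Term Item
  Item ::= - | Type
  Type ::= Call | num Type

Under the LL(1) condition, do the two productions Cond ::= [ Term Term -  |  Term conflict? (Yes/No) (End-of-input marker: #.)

FIRST([ Term Term -) = { [ } and FIRST(Term) = { -, [, num }.
Both contain [, so the two alternatives are not disjoint — LL(1) conflict.

Yes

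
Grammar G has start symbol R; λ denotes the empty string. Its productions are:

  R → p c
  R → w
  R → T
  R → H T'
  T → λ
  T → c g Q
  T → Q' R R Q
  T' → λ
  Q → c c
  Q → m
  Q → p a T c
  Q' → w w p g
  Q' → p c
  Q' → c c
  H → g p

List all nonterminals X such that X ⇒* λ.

{ R, T, T' }

Directly nullable (have an λ-production): T, T'.
R → T with every symbol nullable, so R is nullable.
No other nonterminal has a production whose RHS symbols are all nullable.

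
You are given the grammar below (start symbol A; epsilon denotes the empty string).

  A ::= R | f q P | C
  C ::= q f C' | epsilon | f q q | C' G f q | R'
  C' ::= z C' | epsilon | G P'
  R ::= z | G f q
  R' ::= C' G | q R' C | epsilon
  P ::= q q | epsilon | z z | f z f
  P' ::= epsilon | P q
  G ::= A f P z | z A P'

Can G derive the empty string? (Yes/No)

Nullable nonterminals: A, C, C', P, P', R'.
No production of G has an RHS whose symbols are all nullable, so G is not nullable.

No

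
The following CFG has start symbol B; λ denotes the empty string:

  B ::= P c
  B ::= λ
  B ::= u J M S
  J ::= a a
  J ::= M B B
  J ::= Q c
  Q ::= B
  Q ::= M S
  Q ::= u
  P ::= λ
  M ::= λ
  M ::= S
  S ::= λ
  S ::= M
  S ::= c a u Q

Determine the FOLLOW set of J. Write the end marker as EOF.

{ EOF, c, u }

In B ::= u J M S: add FIRST(M S)\{λ} = { c }.
  Since M S is nullable, also add FOLLOW(B) = { EOF, c, u }.
Union: FOLLOW(J) = { EOF, c, u }.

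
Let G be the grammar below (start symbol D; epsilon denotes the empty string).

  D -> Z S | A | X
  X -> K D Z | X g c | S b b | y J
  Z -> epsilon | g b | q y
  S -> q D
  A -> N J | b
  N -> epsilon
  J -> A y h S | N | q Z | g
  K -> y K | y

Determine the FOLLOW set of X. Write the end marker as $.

{ $, b, g, q, y }

In D -> X: X is at the end, add FOLLOW(D) = { $, b, g, q, y }.
In X -> X g c: add FIRST(g c) = { g }.
Union: FOLLOW(X) = { $, b, g, q, y }.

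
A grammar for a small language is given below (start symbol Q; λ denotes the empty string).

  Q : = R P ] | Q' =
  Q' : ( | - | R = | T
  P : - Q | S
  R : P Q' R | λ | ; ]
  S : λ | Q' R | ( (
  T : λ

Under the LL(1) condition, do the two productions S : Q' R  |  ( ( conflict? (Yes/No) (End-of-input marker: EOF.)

Yes

FIRST(Q' R) = { (, -, ;, =, λ } and FIRST(( () = { ( }.
Both contain (, so the two alternatives are not disjoint — LL(1) conflict.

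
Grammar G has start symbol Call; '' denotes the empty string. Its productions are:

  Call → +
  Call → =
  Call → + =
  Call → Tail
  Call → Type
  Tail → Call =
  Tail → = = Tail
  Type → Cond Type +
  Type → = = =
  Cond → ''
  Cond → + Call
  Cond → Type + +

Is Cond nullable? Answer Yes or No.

Yes

Cond has an ''-production, so Cond ⇒ ''.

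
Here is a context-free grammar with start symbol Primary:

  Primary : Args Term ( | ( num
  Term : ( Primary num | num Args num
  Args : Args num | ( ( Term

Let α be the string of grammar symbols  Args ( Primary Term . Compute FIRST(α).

Add FIRST(Args) = { ( }; Args is not nullable, stop.

{ ( }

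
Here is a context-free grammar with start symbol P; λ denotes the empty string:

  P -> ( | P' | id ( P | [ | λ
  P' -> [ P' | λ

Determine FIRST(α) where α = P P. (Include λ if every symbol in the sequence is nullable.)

Add FIRST(P)\{λ} = { (, [, id }; P is nullable, continue.
Add FIRST(P)\{λ} = { (, [, id }; P is nullable, continue.
Every symbol is nullable, so include λ.

{ (, [, id, λ }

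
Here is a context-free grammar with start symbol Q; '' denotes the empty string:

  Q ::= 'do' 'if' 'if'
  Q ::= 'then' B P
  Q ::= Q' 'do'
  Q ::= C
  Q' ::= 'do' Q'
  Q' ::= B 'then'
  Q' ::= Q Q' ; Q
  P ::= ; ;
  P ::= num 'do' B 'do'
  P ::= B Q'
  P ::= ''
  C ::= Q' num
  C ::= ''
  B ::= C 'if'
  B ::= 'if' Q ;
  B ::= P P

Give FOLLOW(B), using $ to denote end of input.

In Q ::= 'then' B P: add FIRST(P)\{''} = { 'do', 'if', 'then', ;, num }.
  Since P is nullable, also add FOLLOW(Q) = { $, 'do', 'if', 'then', ;, num }.
In Q' ::= B 'then': add FIRST('then') = { 'then' }.
In P ::= num 'do' B 'do': add FIRST('do') = { 'do' }.
In P ::= B Q': add FIRST(Q') = { 'do', 'if', 'then', ;, num }.
Union: FOLLOW(B) = { $, 'do', 'if', 'then', ;, num }.

{ $, 'do', 'if', 'then', ;, num }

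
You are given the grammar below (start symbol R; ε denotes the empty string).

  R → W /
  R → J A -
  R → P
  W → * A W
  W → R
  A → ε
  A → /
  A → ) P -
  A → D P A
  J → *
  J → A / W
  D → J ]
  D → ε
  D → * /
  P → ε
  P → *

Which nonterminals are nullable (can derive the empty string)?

Directly nullable (have an ε-production): A, D, P.
R → P with every symbol nullable, so R is nullable.
W → R with every symbol nullable, so W is nullable.
No other nonterminal has a production whose RHS symbols are all nullable.

{ A, D, P, R, W }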